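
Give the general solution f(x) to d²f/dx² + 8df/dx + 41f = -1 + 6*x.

Characteristic equation r² + 8r + 41 = 0 has discriminant (8)² - 4·(41) = -100 < 0, so r = -4 ± 5i.
Hence f_h = C1*cos(5*x)*exp(-4*x) + C2*exp(-4*x)*sin(5*x).
For the particular solution try f_p = A0 + A1*x. Substituting and matching coefficients of each power of x gives A0 = -89/1681, A1 = 6/41, so f_p = -89/1681 + 6*x/41.

f = -89/1681 + 6*x/41 + C1*cos(5*x)*exp(-4*x) + C2*exp(-4*x)*sin(5*x)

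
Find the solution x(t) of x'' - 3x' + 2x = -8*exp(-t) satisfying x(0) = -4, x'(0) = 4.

Characteristic equation r² - 3r + 2 = 0 factors as (r - 2)(r - 1) = 0, so r = 2, 1.
Hence x_h = C1*exp(2*t) + C2*exp(t).
Try x_p = A*exp(-t). Substituting into the equation and dividing by exp(-t) gives A = -4/3, so x_p = -4*exp(-t)/3.
General solution: x = -4*exp(-t)/3 + C1*exp(2*t) + C2*exp(t).
Apply the initial conditions: x(0) = -4/3 + C1 + C2 = -4 and x'(0) = 4/3 + C2 + 2*C1 = 4. Solving gives C1 = 16/3, C2 = -8.

x = -8*exp(t) - 4*exp(-t)/3 + 16*exp(2*t)/3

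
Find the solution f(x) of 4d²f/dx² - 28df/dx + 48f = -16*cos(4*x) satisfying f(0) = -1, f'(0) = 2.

Divide through by 4: f'' - 7f' + 12f = -4*cos(4*x).
Characteristic equation r² - 7r + 12 = 0 factors as (r - 3)(r - 4) = 0, so r = 3, 4.
Hence f_h = C1*exp(3*x) + C2*exp(4*x).
Try f_p = A*cos(4*x) + B*sin(4*x). Substituting and equating the coefficients of cos(4x) and sin(4x) gives A = 1/50, B = 7/50, so f_p = cos(4*x)/50 + 7*sin(4*x)/50.
General solution: f = cos(4*x)/50 + 7*sin(4*x)/50 + C1*exp(3*x) + C2*exp(4*x).
Apply the initial conditions: f(0) = 1/50 + C1 + C2 = -1 and f'(0) = 14/25 + 3*C1 + 4*C2 = 2. Solving gives C1 = -138/25, C2 = 9/2.

f = -138*exp(3*x)/25 + cos(4*x)/50 + 7*sin(4*x)/50 + 9*exp(4*x)/2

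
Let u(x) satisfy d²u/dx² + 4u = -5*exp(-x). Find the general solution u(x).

u = -exp(-x) + C1*cos(2*x) + C2*sin(2*x)

Characteristic equation r² + 4 = 0 has discriminant (0)² - 4·(4) = -16 < 0, so r = ± 2i.
Hence u_h = C1*cos(2*x) + C2*sin(2*x).
Try u_p = A*exp(-x). Substituting into the equation and dividing by exp(-x) gives A = -1, so u_p = -exp(-x).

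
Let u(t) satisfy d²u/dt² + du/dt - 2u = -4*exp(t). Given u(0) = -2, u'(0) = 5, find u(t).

Characteristic equation r² + r - 2 = 0 factors as (r + 2)(r - 1) = 0, so r = -2, 1.
Hence u_h = C1*exp(-2*t) + C2*exp(t).
Since exp(t) solves the homogeneous equation (r = 1 is a root of multiplicity 1), multiply the trial by t. Try u_p = A*t*exp(t). Substituting into the equation and dividing by exp(t) gives A = -4/3, so u_p = -4*t*exp(t)/3.
General solution: u = C1*exp(-2*t) + C2*exp(t) - 4*t*exp(t)/3.
Apply the initial conditions: u(0) = C1 + C2 = -2 and u'(0) = -4/3 + C2 - 2*C1 = 5. Solving gives C1 = -25/9, C2 = 7/9.

u = -25*exp(-2*t)/9 + 7*exp(t)/9 - 4*t*exp(t)/3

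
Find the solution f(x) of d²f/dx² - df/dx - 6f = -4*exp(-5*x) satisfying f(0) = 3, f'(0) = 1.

f = -exp(-5*x)/6 + 13*exp(3*x)/10 + 28*exp(-2*x)/15

Characteristic equation r² - r - 6 = 0 factors as (r - 3)(r + 2) = 0, so r = 3, -2.
Hence f_h = C1*exp(3*x) + C2*exp(-2*x).
Try f_p = A*exp(-5*x). Substituting into the equation and dividing by exp(-5*x) gives A = -1/6, so f_p = -exp(-5*x)/6.
General solution: f = -exp(-5*x)/6 + C1*exp(3*x) + C2*exp(-2*x).
Apply the initial conditions: f(0) = -1/6 + C1 + C2 = 3 and f'(0) = 5/6 - 2*C2 + 3*C1 = 1. Solving gives C1 = 13/10, C2 = 28/15.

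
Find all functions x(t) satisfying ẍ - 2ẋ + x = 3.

x = 3 + C1*exp(t) + C2*t*exp(t)

Characteristic equation r² - 2r + 1 = 0 has discriminant (-2)² - 4·(1) = 0, so r = 1 is a repeated root.
Hence x_h = (C1 + C2*t)*exp(t).
For the particular solution try x_p = A0. Substituting and matching coefficients of each power of t gives A0 = 3, so x_p = 3.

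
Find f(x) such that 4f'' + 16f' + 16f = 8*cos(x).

f = 6*cos(x)/25 + 8*sin(x)/25 + C1*exp(-2*x) + C2*x*exp(-2*x)

Divide through by 4: f'' + 4f' + 4f = 2*cos(x).
Characteristic equation r² + 4r + 4 = 0 has discriminant (4)² - 4·(4) = 0, so r = -2 is a repeated root.
Hence f_h = (C1 + C2*x)*exp(-2*x).
Try f_p = A*cos(x) + B*sin(x). Substituting and equating the coefficients of cos(x) and sin(x) gives A = 6/25, B = 8/25, so f_p = 6*cos(x)/25 + 8*sin(x)/25.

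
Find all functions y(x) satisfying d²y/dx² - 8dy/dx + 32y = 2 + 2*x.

y = 5/64 + x/16 + C1*cos(4*x)*exp(4*x) + C2*exp(4*x)*sin(4*x)

Characteristic equation r² - 8r + 32 = 0 has discriminant (-8)² - 4·(32) = -64 < 0, so r = 4 ± 4i.
Hence y_h = C1*cos(4*x)*exp(4*x) + C2*exp(4*x)*sin(4*x).
For the particular solution try y_p = A0 + A1*x. Substituting and matching coefficients of each power of x gives A0 = 5/64, A1 = 1/16, so y_p = 5/64 + x/16.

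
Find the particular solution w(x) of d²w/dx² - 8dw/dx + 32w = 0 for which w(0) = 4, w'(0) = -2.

Characteristic equation r² - 8r + 32 = 0 has discriminant (-8)² - 4·(32) = -64 < 0, so r = 4 ± 4i.
Hence w_h = C1*cos(4*x)*exp(4*x) + C2*exp(4*x)*sin(4*x).
Apply the initial conditions: w(0) = C1 = 4 and w'(0) = 4*C1 + 4*C2 = -2. Solving gives C1 = 4, C2 = -9/2.

w = 4*cos(4*x)*exp(4*x) - 9*exp(4*x)*sin(4*x)/2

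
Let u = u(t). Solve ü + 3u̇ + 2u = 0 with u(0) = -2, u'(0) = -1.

u = -5*exp(-t) + 3*exp(-2*t)

Characteristic equation r² + 3r + 2 = 0 factors as (r + 1)(r + 2) = 0, so r = -1, -2.
Hence u_h = C1*exp(-t) + C2*exp(-2*t).
Apply the initial conditions: u(0) = C1 + C2 = -2 and u'(0) = -C1 - 2*C2 = -1. Solving gives C1 = -5, C2 = 3.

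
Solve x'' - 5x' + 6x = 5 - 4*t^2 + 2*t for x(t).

Characteristic equation r² - 5r + 6 = 0 factors as (r - 2)(r - 3) = 0, so r = 2, 3.
Hence x_h = C1*exp(2*t) + C2*exp(3*t).
For the particular solution try x_p = A0 + A1*t + A2*t^2. Substituting and matching coefficients of each power of t gives A0 = 11/27, A1 = -7/9, A2 = -2/3, so x_p = 11/27 - 7*t/9 - 2*t^2/3.

x = 11/27 - 7*t/9 - 2*t**2/3 + C1*exp(2*t) + C2*exp(3*t)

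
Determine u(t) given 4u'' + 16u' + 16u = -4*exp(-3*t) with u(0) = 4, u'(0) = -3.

u = -exp(-3*t) + 5*exp(-2*t) + 4*t*exp(-2*t)

Divide through by 4: u'' + 4u' + 4u = -exp(-3*t).
Characteristic equation r² + 4r + 4 = 0 has discriminant (4)² - 4·(4) = 0, so r = -2 is a repeated root.
Hence u_h = (C1 + C2*t)*exp(-2*t).
Try u_p = A*exp(-3*t). Substituting into the equation and dividing by exp(-3*t) gives A = -1, so u_p = -exp(-3*t).
General solution: u = -exp(-3*t) + C1*exp(-2*t) + C2*t*exp(-2*t).
Apply the initial conditions: u(0) = -1 + C1 = 4 and u'(0) = 3 + C2 - 2*C1 = -3. Solving gives C1 = 5, C2 = 4.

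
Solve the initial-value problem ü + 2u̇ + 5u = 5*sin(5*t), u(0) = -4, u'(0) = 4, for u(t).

u = -sin(5*t)/5 - cos(5*t)/10 - 39*cos(2*t)*exp(-t)/10 + 11*exp(-t)*sin(2*t)/20

Characteristic equation r² + 2r + 5 = 0 has discriminant (2)² - 4·(5) = -16 < 0, so r = -1 ± 2i.
Hence u_h = C1*cos(2*t)*exp(-t) + C2*exp(-t)*sin(2*t).
Try u_p = A*cos(5*t) + B*sin(5*t). Substituting and equating the coefficients of cos(5t) and sin(5t) gives A = -1/10, B = -1/5, so u_p = -sin(5*t)/5 - cos(5*t)/10.
General solution: u = -sin(5*t)/5 - cos(5*t)/10 + C1*cos(2*t)*exp(-t) + C2*exp(-t)*sin(2*t).
Apply the initial conditions: u(0) = -1/10 + C1 = -4 and u'(0) = -1 - C1 + 2*C2 = 4. Solving gives C1 = -39/10, C2 = 11/20.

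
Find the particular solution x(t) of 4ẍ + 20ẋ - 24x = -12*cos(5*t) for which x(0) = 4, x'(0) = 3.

x = -75*sin(5*t)/1586 + 43*exp(-6*t)/427 + 93*cos(5*t)/1586 + 699*exp(t)/182

Divide through by 4: x'' + 5x' - 6x = -3*cos(5*t).
Characteristic equation r² + 5r - 6 = 0 factors as (r + 6)(r - 1) = 0, so r = -6, 1.
Hence x_h = C1*exp(-6*t) + C2*exp(t).
Try x_p = A*cos(5*t) + B*sin(5*t). Substituting and equating the coefficients of cos(5t) and sin(5t) gives A = 93/1586, B = -75/1586, so x_p = -75*sin(5*t)/1586 + 93*cos(5*t)/1586.
General solution: x = -75*sin(5*t)/1586 + 93*cos(5*t)/1586 + C1*exp(-6*t) + C2*exp(t).
Apply the initial conditions: x(0) = 93/1586 + C1 + C2 = 4 and x'(0) = -375/1586 + C2 - 6*C1 = 3. Solving gives C1 = 43/427, C2 = 699/182.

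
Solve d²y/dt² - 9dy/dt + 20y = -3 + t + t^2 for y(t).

y = -449/4000 + t**2/20 + 19*t/200 + C1*exp(4*t) + C2*exp(5*t)

Characteristic equation r² - 9r + 20 = 0 factors as (r - 4)(r - 5) = 0, so r = 4, 5.
Hence y_h = C1*exp(4*t) + C2*exp(5*t).
For the particular solution try y_p = A0 + A1*t + A2*t^2. Substituting and matching coefficients of each power of t gives A0 = -449/4000, A1 = 19/200, A2 = 1/20, so y_p = -449/4000 + t^2/20 + 19*t/200.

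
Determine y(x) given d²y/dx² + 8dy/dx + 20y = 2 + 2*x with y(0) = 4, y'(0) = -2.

Characteristic equation r² + 8r + 20 = 0 has discriminant (8)² - 4·(20) = -16 < 0, so r = -4 ± 2i.
Hence y_h = C1*cos(2*x)*exp(-4*x) + C2*exp(-4*x)*sin(2*x).
For the particular solution try y_p = A0 + A1*x. Substituting and matching coefficients of each power of x gives A0 = 3/50, A1 = 1/10, so y_p = 3/50 + x/10.
General solution: y = 3/50 + x/10 + C1*cos(2*x)*exp(-4*x) + C2*exp(-4*x)*sin(2*x).
Apply the initial conditions: y(0) = 3/50 + C1 = 4 and y'(0) = 1/10 - 4*C1 + 2*C2 = -2. Solving gives C1 = 197/50, C2 = 683/100.

y = 3/50 + x/10 + 197*cos(2*x)*exp(-4*x)/50 + 683*exp(-4*x)*sin(2*x)/100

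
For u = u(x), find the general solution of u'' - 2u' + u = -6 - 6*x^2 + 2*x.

Characteristic equation r² - 2r + 1 = 0 has discriminant (-2)² - 4·(1) = 0, so r = 1 is a repeated root.
Hence u_h = (C1 + C2*x)*exp(x).
For the particular solution try u_p = A0 + A1*x + A2*x^2. Substituting and matching coefficients of each power of x gives A0 = -38, A1 = -22, A2 = -6, so u_p = -38 - 22*x - 6*x^2.

u = -38 - 22*x - 6*x**2 + C1*exp(x) + C2*x*exp(x)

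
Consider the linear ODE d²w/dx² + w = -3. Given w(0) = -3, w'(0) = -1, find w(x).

Characteristic equation r² + 1 = 0 has discriminant (0)² - 4·(1) = -4 < 0, so r = ± i.
Hence w_h = C1*cos(x) + C2*sin(x).
For the particular solution try w_p = A0. Substituting and matching coefficients of each power of x gives A0 = -3, so w_p = -3.
General solution: w = -3 + C1*cos(x) + C2*sin(x).
Apply the initial conditions: w(0) = -3 + C1 = -3 and w'(0) = C2 = -1. Solving gives C1 = 0, C2 = -1.

w = -3 - sin(x)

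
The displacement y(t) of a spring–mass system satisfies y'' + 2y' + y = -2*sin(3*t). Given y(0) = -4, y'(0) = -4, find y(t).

y = -103*exp(-t)/25 + 3*cos(3*t)/25 + 4*sin(3*t)/25 - 43*t*exp(-t)/5

Characteristic equation r² + 2r + 1 = 0 has discriminant (2)² - 4·(1) = 0, so r = -1 is a repeated root.
Hence y_h = (C1 + C2*t)*exp(-t).
Try y_p = A*cos(3*t) + B*sin(3*t). Substituting and equating the coefficients of cos(3t) and sin(3t) gives A = 3/25, B = 4/25, so y_p = 3*cos(3*t)/25 + 4*sin(3*t)/25.
General solution: y = 3*cos(3*t)/25 + 4*sin(3*t)/25 + C1*exp(-t) + C2*t*exp(-t).
Apply the initial conditions: y(0) = 3/25 + C1 = -4 and y'(0) = 12/25 + C2 - C1 = -4. Solving gives C1 = -103/25, C2 = -43/5.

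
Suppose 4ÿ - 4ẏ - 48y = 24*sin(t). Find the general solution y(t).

y = -39*sin(t)/85 + 3*cos(t)/85 + C1*exp(4*t) + C2*exp(-3*t)

Divide through by 4: y'' - y' - 12y = 6*sin(t).
Characteristic equation r² - r - 12 = 0 factors as (r - 4)(r + 3) = 0, so r = 4, -3.
Hence y_h = C1*exp(4*t) + C2*exp(-3*t).
Try y_p = A*cos(t) + B*sin(t). Substituting and equating the coefficients of cos(t) and sin(t) gives A = 3/85, B = -39/85, so y_p = -39*sin(t)/85 + 3*cos(t)/85.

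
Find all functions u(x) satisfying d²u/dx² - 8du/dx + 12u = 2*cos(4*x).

Characteristic equation r² - 8r + 12 = 0 factors as (r - 6)(r - 2) = 0, so r = 6, 2.
Hence u_h = C1*exp(6*x) + C2*exp(2*x).
Try u_p = A*cos(4*x) + B*sin(4*x). Substituting and equating the coefficients of cos(4x) and sin(4x) gives A = -1/130, B = -4/65, so u_p = -4*sin(4*x)/65 - cos(4*x)/130.

u = -4*sin(4*x)/65 - cos(4*x)/130 + C1*exp(6*x) + C2*exp(2*x)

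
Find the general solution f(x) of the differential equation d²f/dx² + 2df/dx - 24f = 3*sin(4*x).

Characteristic equation r² + 2r - 24 = 0 factors as (r + 6)(r - 4) = 0, so r = -6, 4.
Hence f_h = C1*exp(-6*x) + C2*exp(4*x).
Try f_p = A*cos(4*x) + B*sin(4*x). Substituting and equating the coefficients of cos(4x) and sin(4x) gives A = -3/208, B = -15/208, so f_p = -15*sin(4*x)/208 - 3*cos(4*x)/208.

f = -15*sin(4*x)/208 - 3*cos(4*x)/208 + C1*exp(-6*x) + C2*exp(4*x)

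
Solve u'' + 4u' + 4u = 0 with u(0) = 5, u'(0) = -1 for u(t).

u = 5*exp(-2*t) + 9*t*exp(-2*t)

Characteristic equation r² + 4r + 4 = 0 has discriminant (4)² - 4·(4) = 0, so r = -2 is a repeated root.
Hence u_h = (C1 + C2*t)*exp(-2*t).
Apply the initial conditions: u(0) = C1 = 5 and u'(0) = C2 - 2*C1 = -1. Solving gives C1 = 5, C2 = 9.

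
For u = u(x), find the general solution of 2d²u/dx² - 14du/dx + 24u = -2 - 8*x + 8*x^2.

u = -23/216 + x**2/3 + x/18 + C1*exp(3*x) + C2*exp(4*x)

Divide through by 2: u'' - 7u' + 12u = -1 - 4*x + 4*x^2.
Characteristic equation r² - 7r + 12 = 0 factors as (r - 3)(r - 4) = 0, so r = 3, 4.
Hence u_h = C1*exp(3*x) + C2*exp(4*x).
For the particular solution try u_p = A0 + A1*x + A2*x^2. Substituting and matching coefficients of each power of x gives A0 = -23/216, A1 = 1/18, A2 = 1/3, so u_p = -23/216 + x^2/3 + x/18.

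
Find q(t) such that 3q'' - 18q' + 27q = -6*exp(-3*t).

Divide through by 3: q'' - 6q' + 9q = -2*exp(-3*t).
Characteristic equation r² - 6r + 9 = 0 has discriminant (-6)² - 4·(9) = 0, so r = 3 is a repeated root.
Hence q_h = (C1 + C2*t)*exp(3*t).
Try q_p = A*exp(-3*t). Substituting into the equation and dividing by exp(-3*t) gives A = -1/18, so q_p = -exp(-3*t)/18.

q = -exp(-3*t)/18 + C1*exp(3*t) + C2*t*exp(3*t)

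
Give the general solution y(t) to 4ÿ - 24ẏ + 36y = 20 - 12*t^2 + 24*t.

y = 7/9 - t**2/3 + 2*t/9 + C1*exp(3*t) + C2*t*exp(3*t)

Divide through by 4: y'' - 6y' + 9y = 5 - 3*t^2 + 6*t.
Characteristic equation r² - 6r + 9 = 0 has discriminant (-6)² - 4·(9) = 0, so r = 3 is a repeated root.
Hence y_h = (C1 + C2*t)*exp(3*t).
For the particular solution try y_p = A0 + A1*t + A2*t^2. Substituting and matching coefficients of each power of t gives A0 = 7/9, A1 = 2/9, A2 = -1/3, so y_p = 7/9 - t^2/3 + 2*t/9.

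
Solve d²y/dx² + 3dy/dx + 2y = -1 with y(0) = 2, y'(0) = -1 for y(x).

Characteristic equation r² + 3r + 2 = 0 factors as (r + 1)(r + 2) = 0, so r = -1, -2.
Hence y_h = C1*exp(-x) + C2*exp(-2*x).
For the particular solution try y_p = A0. Substituting and matching coefficients of each power of x gives A0 = -1/2, so y_p = -1/2.
General solution: y = -1/2 + C1*exp(-x) + C2*exp(-2*x).
Apply the initial conditions: y(0) = -1/2 + C1 + C2 = 2 and y'(0) = -C1 - 2*C2 = -1. Solving gives C1 = 4, C2 = -3/2.

y = -1/2 + 4*exp(-x) - 3*exp(-2*x)/2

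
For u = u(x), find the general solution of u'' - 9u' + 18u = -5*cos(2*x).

u = -7*cos(2*x)/52 + 9*sin(2*x)/52 + C1*exp(3*x) + C2*exp(6*x)

Characteristic equation r² - 9r + 18 = 0 factors as (r - 3)(r - 6) = 0, so r = 3, 6.
Hence u_h = C1*exp(3*x) + C2*exp(6*x).
Try u_p = A*cos(2*x) + B*sin(2*x). Substituting and equating the coefficients of cos(2x) and sin(2x) gives A = -7/52, B = 9/52, so u_p = -7*cos(2*x)/52 + 9*sin(2*x)/52.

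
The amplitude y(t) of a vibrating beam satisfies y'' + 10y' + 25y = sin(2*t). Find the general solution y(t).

y = -20*cos(2*t)/841 + 21*sin(2*t)/841 + C1*exp(-5*t) + C2*t*exp(-5*t)

Characteristic equation r² + 10r + 25 = 0 has discriminant (10)² - 4·(25) = 0, so r = -5 is a repeated root.
Hence y_h = (C1 + C2*t)*exp(-5*t).
Try y_p = A*cos(2*t) + B*sin(2*t). Substituting and equating the coefficients of cos(2t) and sin(2t) gives A = -20/841, B = 21/841, so y_p = -20*cos(2*t)/841 + 21*sin(2*t)/841.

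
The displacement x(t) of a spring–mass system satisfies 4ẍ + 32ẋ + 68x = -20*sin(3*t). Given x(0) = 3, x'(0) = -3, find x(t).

x = -sin(3*t)/16 + 3*cos(3*t)/16 + 45*cos(t)*exp(-4*t)/16 + 135*exp(-4*t)*sin(t)/16

Divide through by 4: x'' + 8x' + 17x = -5*sin(3*t).
Characteristic equation r² + 8r + 17 = 0 has discriminant (8)² - 4·(17) = -4 < 0, so r = -4 ± i.
Hence x_h = C1*cos(t)*exp(-4*t) + C2*exp(-4*t)*sin(t).
Try x_p = A*cos(3*t) + B*sin(3*t). Substituting and equating the coefficients of cos(3t) and sin(3t) gives A = 3/16, B = -1/16, so x_p = -sin(3*t)/16 + 3*cos(3*t)/16.
General solution: x = -sin(3*t)/16 + 3*cos(3*t)/16 + C1*cos(t)*exp(-4*t) + C2*exp(-4*t)*sin(t).
Apply the initial conditions: x(0) = 3/16 + C1 = 3 and x'(0) = -3/16 + C2 - 4*C1 = -3. Solving gives C1 = 45/16, C2 = 135/16.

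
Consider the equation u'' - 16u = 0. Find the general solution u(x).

Characteristic equation r² - 16 = 0 factors as (r + 4)(r - 4) = 0, so r = -4, 4.
Hence u_h = C1*exp(-4*x) + C2*exp(4*x).

u = C1*exp(-4*x) + C2*exp(4*x)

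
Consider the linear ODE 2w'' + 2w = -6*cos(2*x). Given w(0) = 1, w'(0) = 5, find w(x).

Divide through by 2: w'' + w = -3*cos(2*x).
Characteristic equation r² + 1 = 0 has discriminant (0)² - 4·(1) = -4 < 0, so r = ± i.
Hence w_h = C1*cos(x) + C2*sin(x).
Try w_p = A*cos(2*x) + B*sin(2*x). Substituting and equating the coefficients of cos(2x) and sin(2x) gives A = 1, B = 0, so w_p = cos(2*x).
General solution: w = C1*cos(x) + C2*sin(x) + cos(2*x).
Apply the initial conditions: w(0) = 1 + C1 = 1 and w'(0) = C2 = 5. Solving gives C1 = 0, C2 = 5.

w = 5*sin(x) + cos(2*x)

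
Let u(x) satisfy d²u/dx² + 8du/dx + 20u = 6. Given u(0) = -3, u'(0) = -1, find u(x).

Characteristic equation r² + 8r + 20 = 0 has discriminant (8)² - 4·(20) = -16 < 0, so r = -4 ± 2i.
Hence u_h = C1*cos(2*x)*exp(-4*x) + C2*exp(-4*x)*sin(2*x).
For the particular solution try u_p = A0. Substituting and matching coefficients of each power of x gives A0 = 3/10, so u_p = 3/10.
General solution: u = 3/10 + C1*cos(2*x)*exp(-4*x) + C2*exp(-4*x)*sin(2*x).
Apply the initial conditions: u(0) = 3/10 + C1 = -3 and u'(0) = -4*C1 + 2*C2 = -1. Solving gives C1 = -33/10, C2 = -71/10.

u = 3/10 - 71*exp(-4*x)*sin(2*x)/10 - 33*cos(2*x)*exp(-4*x)/10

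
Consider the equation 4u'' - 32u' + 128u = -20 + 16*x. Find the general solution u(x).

Divide through by 4: u'' - 8u' + 32u = -5 + 4*x.
Characteristic equation r² - 8r + 32 = 0 has discriminant (-8)² - 4·(32) = -64 < 0, so r = 4 ± 4i.
Hence u_h = C1*cos(4*x)*exp(4*x) + C2*exp(4*x)*sin(4*x).
For the particular solution try u_p = A0 + A1*x. Substituting and matching coefficients of each power of x gives A0 = -1/8, A1 = 1/8, so u_p = -1/8 + x/8.

u = -1/8 + x/8 + C1*cos(4*x)*exp(4*x) + C2*exp(4*x)*sin(4*x)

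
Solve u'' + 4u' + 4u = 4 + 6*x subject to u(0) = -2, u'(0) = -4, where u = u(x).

u = -1/2 - 3*exp(-2*x)/2 + 3*x/2 - 17*x*exp(-2*x)/2

Characteristic equation r² + 4r + 4 = 0 has discriminant (4)² - 4·(4) = 0, so r = -2 is a repeated root.
Hence u_h = (C1 + C2*x)*exp(-2*x).
For the particular solution try u_p = A0 + A1*x. Substituting and matching coefficients of each power of x gives A0 = -1/2, A1 = 3/2, so u_p = -1/2 + 3*x/2.
General solution: u = -1/2 + 3*x/2 + C1*exp(-2*x) + C2*x*exp(-2*x).
Apply the initial conditions: u(0) = -1/2 + C1 = -2 and u'(0) = 3/2 + C2 - 2*C1 = -4. Solving gives C1 = -3/2, C2 = -17/2.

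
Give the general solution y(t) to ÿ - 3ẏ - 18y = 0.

Characteristic equation r² - 3r - 18 = 0 factors as (r - 6)(r + 3) = 0, so r = 6, -3.
Hence y_h = C1*exp(6*t) + C2*exp(-3*t).

y = C1*exp(6*t) + C2*exp(-3*t)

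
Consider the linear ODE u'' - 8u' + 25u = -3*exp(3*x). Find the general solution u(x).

u = -3*exp(3*x)/10 + C1*cos(3*x)*exp(4*x) + C2*exp(4*x)*sin(3*x)

Characteristic equation r² - 8r + 25 = 0 has discriminant (-8)² - 4·(25) = -36 < 0, so r = 4 ± 3i.
Hence u_h = C1*cos(3*x)*exp(4*x) + C2*exp(4*x)*sin(3*x).
Try u_p = A*exp(3*x). Substituting into the equation and dividing by exp(3*x) gives A = -3/10, so u_p = -3*exp(3*x)/10.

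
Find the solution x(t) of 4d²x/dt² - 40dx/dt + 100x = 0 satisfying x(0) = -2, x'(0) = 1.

x = -2*exp(5*t) + 11*t*exp(5*t)

Divide through by 4: x'' - 10x' + 25x = 0.
Characteristic equation r² - 10r + 25 = 0 has discriminant (-10)² - 4·(25) = 0, so r = 5 is a repeated root.
Hence x_h = (C1 + C2*t)*exp(5*t).
Apply the initial conditions: x(0) = C1 = -2 and x'(0) = C2 + 5*C1 = 1. Solving gives C1 = -2, C2 = 11.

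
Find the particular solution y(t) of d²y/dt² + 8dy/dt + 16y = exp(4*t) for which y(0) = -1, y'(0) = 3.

y = -65*exp(-4*t)/64 + exp(4*t)/64 - 9*t*exp(-4*t)/8

Characteristic equation r² + 8r + 16 = 0 has discriminant (8)² - 4·(16) = 0, so r = -4 is a repeated root.
Hence y_h = (C1 + C2*t)*exp(-4*t).
Try y_p = A*exp(4*t). Substituting into the equation and dividing by exp(4*t) gives A = 1/64, so y_p = exp(4*t)/64.
General solution: y = exp(4*t)/64 + C1*exp(-4*t) + C2*t*exp(-4*t).
Apply the initial conditions: y(0) = 1/64 + C1 = -1 and y'(0) = 1/16 + C2 - 4*C1 = 3. Solving gives C1 = -65/64, C2 = -9/8.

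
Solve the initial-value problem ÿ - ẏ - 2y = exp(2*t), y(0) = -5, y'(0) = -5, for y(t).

y = -31*exp(2*t)/9 - 14*exp(-t)/9 + t*exp(2*t)/3

Characteristic equation r² - r - 2 = 0 factors as (r + 1)(r - 2) = 0, so r = -1, 2.
Hence y_h = C1*exp(-t) + C2*exp(2*t).
Since exp(2*t) solves the homogeneous equation (r = 2 is a root of multiplicity 1), multiply the trial by t. Try y_p = A*t*exp(2*t). Substituting into the equation and dividing by exp(2*t) gives A = 1/3, so y_p = t*exp(2*t)/3.
General solution: y = C1*exp(-t) + C2*exp(2*t) + t*exp(2*t)/3.
Apply the initial conditions: y(0) = C1 + C2 = -5 and y'(0) = 1/3 - C1 + 2*C2 = -5. Solving gives C1 = -14/9, C2 = -31/9.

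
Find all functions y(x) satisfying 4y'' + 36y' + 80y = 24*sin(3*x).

Divide through by 4: y'' + 9y' + 20y = 6*sin(3*x).
Characteristic equation r² + 9r + 20 = 0 factors as (r + 5)(r + 4) = 0, so r = -5, -4.
Hence y_h = C1*exp(-5*x) + C2*exp(-4*x).
Try y_p = A*cos(3*x) + B*sin(3*x). Substituting and equating the coefficients of cos(3x) and sin(3x) gives A = -81/425, B = 33/425, so y_p = -81*cos(3*x)/425 + 33*sin(3*x)/425.

y = -81*cos(3*x)/425 + 33*sin(3*x)/425 + C1*exp(-5*x) + C2*exp(-4*x)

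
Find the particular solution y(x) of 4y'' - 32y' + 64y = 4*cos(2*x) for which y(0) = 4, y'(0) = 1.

Divide through by 4: y'' - 8y' + 16y = cos(2*x).
Characteristic equation r² - 8r + 16 = 0 has discriminant (-8)² - 4·(16) = 0, so r = 4 is a repeated root.
Hence y_h = (C1 + C2*x)*exp(4*x).
Try y_p = A*cos(2*x) + B*sin(2*x). Substituting and equating the coefficients of cos(2x) and sin(2x) gives A = 3/100, B = -1/25, so y_p = -sin(2*x)/25 + 3*cos(2*x)/100.
General solution: y = -sin(2*x)/25 + 3*cos(2*x)/100 + C1*exp(4*x) + C2*x*exp(4*x).
Apply the initial conditions: y(0) = 3/100 + C1 = 4 and y'(0) = -2/25 + C2 + 4*C1 = 1. Solving gives C1 = 397/100, C2 = -74/5.

y = -sin(2*x)/25 + 3*cos(2*x)/100 + 397*exp(4*x)/100 - 74*x*exp(4*x)/5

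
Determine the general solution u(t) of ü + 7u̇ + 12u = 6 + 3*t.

u = 17/48 + t/4 + C1*exp(-4*t) + C2*exp(-3*t)

Characteristic equation r² + 7r + 12 = 0 factors as (r + 4)(r + 3) = 0, so r = -4, -3.
Hence u_h = C1*exp(-4*t) + C2*exp(-3*t).
For the particular solution try u_p = A0 + A1*t. Substituting and matching coefficients of each power of t gives A0 = 17/48, A1 = 1/4, so u_p = 17/48 + t/4.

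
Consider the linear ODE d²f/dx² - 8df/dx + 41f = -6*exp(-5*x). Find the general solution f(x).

f = -3*exp(-5*x)/53 + C1*cos(5*x)*exp(4*x) + C2*exp(4*x)*sin(5*x)

Characteristic equation r² - 8r + 41 = 0 has discriminant (-8)² - 4·(41) = -100 < 0, so r = 4 ± 5i.
Hence f_h = C1*cos(5*x)*exp(4*x) + C2*exp(4*x)*sin(5*x).
Try f_p = A*exp(-5*x). Substituting into the equation and dividing by exp(-5*x) gives A = -3/53, so f_p = -3*exp(-5*x)/53.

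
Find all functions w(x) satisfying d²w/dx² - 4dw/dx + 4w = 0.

Characteristic equation r² - 4r + 4 = 0 has discriminant (-4)² - 4·(4) = 0, so r = 2 is a repeated root.
Hence w_h = (C1 + C2*x)*exp(2*x).

w = C1*exp(2*x) + C2*x*exp(2*x)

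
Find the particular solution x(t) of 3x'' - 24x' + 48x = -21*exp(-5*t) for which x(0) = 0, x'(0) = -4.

Divide through by 3: x'' - 8x' + 16x = -7*exp(-5*t).
Characteristic equation r² - 8r + 16 = 0 has discriminant (-8)² - 4·(16) = 0, so r = 4 is a repeated root.
Hence x_h = (C1 + C2*t)*exp(4*t).
Try x_p = A*exp(-5*t). Substituting into the equation and dividing by exp(-5*t) gives A = -7/81, so x_p = -7*exp(-5*t)/81.
General solution: x = -7*exp(-5*t)/81 + C1*exp(4*t) + C2*t*exp(4*t).
Apply the initial conditions: x(0) = -7/81 + C1 = 0 and x'(0) = 35/81 + C2 + 4*C1 = -4. Solving gives C1 = 7/81, C2 = -43/9.

x = -7*exp(-5*t)/81 + 7*exp(4*t)/81 - 43*t*exp(4*t)/9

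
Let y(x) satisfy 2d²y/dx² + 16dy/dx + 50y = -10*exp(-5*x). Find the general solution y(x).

y = -exp(-5*x)/2 + C1*cos(3*x)*exp(-4*x) + C2*exp(-4*x)*sin(3*x)

Divide through by 2: y'' + 8y' + 25y = -5*exp(-5*x).
Characteristic equation r² + 8r + 25 = 0 has discriminant (8)² - 4·(25) = -36 < 0, so r = -4 ± 3i.
Hence y_h = C1*cos(3*x)*exp(-4*x) + C2*exp(-4*x)*sin(3*x).
Try y_p = A*exp(-5*x). Substituting into the equation and dividing by exp(-5*x) gives A = -1/2, so y_p = -exp(-5*x)/2.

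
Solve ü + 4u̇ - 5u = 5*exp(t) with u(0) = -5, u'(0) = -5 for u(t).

u = -185*exp(t)/36 + 5*exp(-5*t)/36 + 5*t*exp(t)/6

Characteristic equation r² + 4r - 5 = 0 factors as (r - 1)(r + 5) = 0, so r = 1, -5.
Hence u_h = C1*exp(t) + C2*exp(-5*t).
Since exp(t) solves the homogeneous equation (r = 1 is a root of multiplicity 1), multiply the trial by t. Try u_p = A*t*exp(t). Substituting into the equation and dividing by exp(t) gives A = 5/6, so u_p = 5*t*exp(t)/6.
General solution: u = C1*exp(t) + C2*exp(-5*t) + 5*t*exp(t)/6.
Apply the initial conditions: u(0) = C1 + C2 = -5 and u'(0) = 5/6 + C1 - 5*C2 = -5. Solving gives C1 = -185/36, C2 = 5/36.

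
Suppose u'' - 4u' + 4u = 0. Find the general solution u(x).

u = C1*exp(2*x) + C2*x*exp(2*x)

Characteristic equation r² - 4r + 4 = 0 has discriminant (-4)² - 4·(4) = 0, so r = 2 is a repeated root.
Hence u_h = (C1 + C2*x)*exp(2*x).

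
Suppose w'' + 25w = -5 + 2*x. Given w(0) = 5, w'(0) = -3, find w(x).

w = -1/5 - 77*sin(5*x)/125 + 2*x/25 + 26*cos(5*x)/5

Characteristic equation r² + 25 = 0 has discriminant (0)² - 4·(25) = -100 < 0, so r = ± 5i.
Hence w_h = C1*cos(5*x) + C2*sin(5*x).
For the particular solution try w_p = A0 + A1*x. Substituting and matching coefficients of each power of x gives A0 = -1/5, A1 = 2/25, so w_p = -1/5 + 2*x/25.
General solution: w = -1/5 + 2*x/25 + C1*cos(5*x) + C2*sin(5*x).
Apply the initial conditions: w(0) = -1/5 + C1 = 5 and w'(0) = 2/25 + 5*C2 = -3. Solving gives C1 = 26/5, C2 = -77/125.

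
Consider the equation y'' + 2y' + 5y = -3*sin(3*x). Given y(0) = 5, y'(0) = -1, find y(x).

y = 3*sin(3*x)/13 + 9*cos(3*x)/26 + 77*exp(-x)*sin(2*x)/52 + 121*cos(2*x)*exp(-x)/26

Characteristic equation r² + 2r + 5 = 0 has discriminant (2)² - 4·(5) = -16 < 0, so r = -1 ± 2i.
Hence y_h = C1*cos(2*x)*exp(-x) + C2*exp(-x)*sin(2*x).
Try y_p = A*cos(3*x) + B*sin(3*x). Substituting and equating the coefficients of cos(3x) and sin(3x) gives A = 9/26, B = 3/13, so y_p = 3*sin(3*x)/13 + 9*cos(3*x)/26.
General solution: y = 3*sin(3*x)/13 + 9*cos(3*x)/26 + C1*cos(2*x)*exp(-x) + C2*exp(-x)*sin(2*x).
Apply the initial conditions: y(0) = 9/26 + C1 = 5 and y'(0) = 9/13 - C1 + 2*C2 = -1. Solving gives C1 = 121/26, C2 = 77/52.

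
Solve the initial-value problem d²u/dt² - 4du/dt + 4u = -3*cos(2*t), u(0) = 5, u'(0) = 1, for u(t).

u = 5*exp(2*t) + 3*sin(2*t)/8 - 39*t*exp(2*t)/4

Characteristic equation r² - 4r + 4 = 0 has discriminant (-4)² - 4·(4) = 0, so r = 2 is a repeated root.
Hence u_h = (C1 + C2*t)*exp(2*t).
Try u_p = A*cos(2*t) + B*sin(2*t). Substituting and equating the coefficients of cos(2t) and sin(2t) gives A = 0, B = 3/8, so u_p = 3*sin(2*t)/8.
General solution: u = 3*sin(2*t)/8 + C1*exp(2*t) + C2*t*exp(2*t).
Apply the initial conditions: u(0) = C1 = 5 and u'(0) = 3/4 + C2 + 2*C1 = 1. Solving gives C1 = 5, C2 = -39/4.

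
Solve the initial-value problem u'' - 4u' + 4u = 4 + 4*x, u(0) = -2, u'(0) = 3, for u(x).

Characteristic equation r² - 4r + 4 = 0 has discriminant (-4)² - 4·(4) = 0, so r = 2 is a repeated root.
Hence u_h = (C1 + C2*x)*exp(2*x).
For the particular solution try u_p = A0 + A1*x. Substituting and matching coefficients of each power of x gives A0 = 2, A1 = 1, so u_p = 2 + x.
General solution: u = 2 + x + C1*exp(2*x) + C2*x*exp(2*x).
Apply the initial conditions: u(0) = 2 + C1 = -2 and u'(0) = 1 + C2 + 2*C1 = 3. Solving gives C1 = -4, C2 = 10.

u = 2 + x - 4*exp(2*x) + 10*x*exp(2*x)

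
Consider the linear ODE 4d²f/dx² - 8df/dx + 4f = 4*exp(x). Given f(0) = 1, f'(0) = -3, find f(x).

Divide through by 4: f'' - 2f' + f = exp(x).
Characteristic equation r² - 2r + 1 = 0 has discriminant (-2)² - 4·(1) = 0, so r = 1 is a repeated root.
Hence f_h = (C1 + C2*x)*exp(x).
Since exp(x) solves the homogeneous equation (r = 1 is a root of multiplicity 2), multiply the trial by x^2. Try f_p = A*x^2*exp(x). Substituting into the equation and dividing by exp(x) gives A = 1/2, so f_p = x^2*exp(x)/2.
General solution: f = C1*exp(x) + x^2*exp(x)/2 + C2*x*exp(x).
Apply the initial conditions: f(0) = C1 = 1 and f'(0) = C1 + C2 = -3. Solving gives C1 = 1, C2 = -4.

f = x**2*exp(x)/2 - 4*x*exp(x) + exp(x)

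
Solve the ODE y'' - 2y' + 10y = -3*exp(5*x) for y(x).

y = -3*exp(5*x)/25 + C1*cos(3*x)*exp(x) + C2*exp(x)*sin(3*x)

Characteristic equation r² - 2r + 10 = 0 has discriminant (-2)² - 4·(10) = -36 < 0, so r = 1 ± 3i.
Hence y_h = C1*cos(3*x)*exp(x) + C2*exp(x)*sin(3*x).
Try y_p = A*exp(5*x). Substituting into the equation and dividing by exp(5*x) gives A = -3/25, so y_p = -3*exp(5*x)/25.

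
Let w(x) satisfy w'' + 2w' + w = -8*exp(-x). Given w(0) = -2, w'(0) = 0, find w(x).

w = -2*exp(-x) - 4*x**2*exp(-x) - 2*x*exp(-x)

Characteristic equation r² + 2r + 1 = 0 has discriminant (2)² - 4·(1) = 0, so r = -1 is a repeated root.
Hence w_h = (C1 + C2*x)*exp(-x).
Since exp(-x) solves the homogeneous equation (r = -1 is a root of multiplicity 2), multiply the trial by x^2. Try w_p = A*x^2*exp(-x). Substituting into the equation and dividing by exp(-x) gives A = -4, so w_p = -4*x^2*exp(-x).
General solution: w = C1*exp(-x) - 4*x^2*exp(-x) + C2*x*exp(-x).
Apply the initial conditions: w(0) = C1 = -2 and w'(0) = C2 - C1 = 0. Solving gives C1 = -2, C2 = -2.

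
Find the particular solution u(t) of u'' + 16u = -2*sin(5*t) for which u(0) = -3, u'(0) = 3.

u = -3*cos(4*t) + 2*sin(5*t)/9 + 17*sin(4*t)/36

Characteristic equation r² + 16 = 0 has discriminant (0)² - 4·(16) = -64 < 0, so r = ± 4i.
Hence u_h = C1*cos(4*t) + C2*sin(4*t).
Try u_p = A*cos(5*t) + B*sin(5*t). Substituting and equating the coefficients of cos(5t) and sin(5t) gives A = 0, B = 2/9, so u_p = 2*sin(5*t)/9.
General solution: u = 2*sin(5*t)/9 + C1*cos(4*t) + C2*sin(4*t).
Apply the initial conditions: u(0) = C1 = -3 and u'(0) = 10/9 + 4*C2 = 3. Solving gives C1 = -3, C2 = 17/36.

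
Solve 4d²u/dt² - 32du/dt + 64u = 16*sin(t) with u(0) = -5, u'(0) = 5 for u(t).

u = -1477*exp(4*t)/289 + 32*cos(t)/289 + 60*sin(t)/289 + 429*t*exp(4*t)/17

Divide through by 4: u'' - 8u' + 16u = 4*sin(t).
Characteristic equation r² - 8r + 16 = 0 has discriminant (-8)² - 4·(16) = 0, so r = 4 is a repeated root.
Hence u_h = (C1 + C2*t)*exp(4*t).
Try u_p = A*cos(t) + B*sin(t). Substituting and equating the coefficients of cos(t) and sin(t) gives A = 32/289, B = 60/289, so u_p = 32*cos(t)/289 + 60*sin(t)/289.
General solution: u = 32*cos(t)/289 + 60*sin(t)/289 + C1*exp(4*t) + C2*t*exp(4*t).
Apply the initial conditions: u(0) = 32/289 + C1 = -5 and u'(0) = 60/289 + C2 + 4*C1 = 5. Solving gives C1 = -1477/289, C2 = 429/17.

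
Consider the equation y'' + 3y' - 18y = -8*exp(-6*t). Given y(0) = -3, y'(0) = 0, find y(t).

Characteristic equation r² + 3r - 18 = 0 factors as (r - 3)(r + 6) = 0, so r = 3, -6.
Hence y_h = C1*exp(3*t) + C2*exp(-6*t).
Since exp(-6*t) solves the homogeneous equation (r = -6 is a root of multiplicity 1), multiply the trial by t. Try y_p = A*t*exp(-6*t). Substituting into the equation and dividing by exp(-6*t) gives A = 8/9, so y_p = 8*t*exp(-6*t)/9.
General solution: y = C1*exp(3*t) + C2*exp(-6*t) + 8*t*exp(-6*t)/9.
Apply the initial conditions: y(0) = C1 + C2 = -3 and y'(0) = 8/9 - 6*C2 + 3*C1 = 0. Solving gives C1 = -170/81, C2 = -73/81.

y = -170*exp(3*t)/81 - 73*exp(-6*t)/81 + 8*t*exp(-6*t)/9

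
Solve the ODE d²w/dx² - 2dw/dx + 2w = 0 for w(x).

Characteristic equation r² - 2r + 2 = 0 has discriminant (-2)² - 4·(2) = -4 < 0, so r = 1 ± i.
Hence w_h = C1*cos(x)*exp(x) + C2*exp(x)*sin(x).

w = C1*cos(x)*exp(x) + C2*exp(x)*sin(x)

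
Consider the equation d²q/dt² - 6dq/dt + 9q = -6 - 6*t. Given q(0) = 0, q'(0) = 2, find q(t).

q = -10/9 - 2*t/3 + 10*exp(3*t)/9 - 2*t*exp(3*t)/3

Characteristic equation r² - 6r + 9 = 0 has discriminant (-6)² - 4·(9) = 0, so r = 3 is a repeated root.
Hence q_h = (C1 + C2*t)*exp(3*t).
For the particular solution try q_p = A0 + A1*t. Substituting and matching coefficients of each power of t gives A0 = -10/9, A1 = -2/3, so q_p = -10/9 - 2*t/3.
General solution: q = -10/9 - 2*t/3 + C1*exp(3*t) + C2*t*exp(3*t).
Apply the initial conditions: q(0) = -10/9 + C1 = 0 and q'(0) = -2/3 + C2 + 3*C1 = 2. Solving gives C1 = 10/9, C2 = -2/3.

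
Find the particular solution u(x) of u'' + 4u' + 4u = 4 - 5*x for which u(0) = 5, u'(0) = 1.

u = 9/4 - 5*x/4 + 11*exp(-2*x)/4 + 31*x*exp(-2*x)/4

Characteristic equation r² + 4r + 4 = 0 has discriminant (4)² - 4·(4) = 0, so r = -2 is a repeated root.
Hence u_h = (C1 + C2*x)*exp(-2*x).
For the particular solution try u_p = A0 + A1*x. Substituting and matching coefficients of each power of x gives A0 = 9/4, A1 = -5/4, so u_p = 9/4 - 5*x/4.
General solution: u = 9/4 - 5*x/4 + C1*exp(-2*x) + C2*x*exp(-2*x).
Apply the initial conditions: u(0) = 9/4 + C1 = 5 and u'(0) = -5/4 + C2 - 2*C1 = 1. Solving gives C1 = 11/4, C2 = 31/4.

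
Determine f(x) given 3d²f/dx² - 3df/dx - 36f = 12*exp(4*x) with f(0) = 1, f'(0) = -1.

f = 10*exp(4*x)/49 + 39*exp(-3*x)/49 + 4*x*exp(4*x)/7

Divide through by 3: f'' - f' - 12f = 4*exp(4*x).
Characteristic equation r² - r - 12 = 0 factors as (r - 4)(r + 3) = 0, so r = 4, -3.
Hence f_h = C1*exp(4*x) + C2*exp(-3*x).
Since exp(4*x) solves the homogeneous equation (r = 4 is a root of multiplicity 1), multiply the trial by x. Try f_p = A*x*exp(4*x). Substituting into the equation and dividing by exp(4*x) gives A = 4/7, so f_p = 4*x*exp(4*x)/7.
General solution: f = C1*exp(4*x) + C2*exp(-3*x) + 4*x*exp(4*x)/7.
Apply the initial conditions: f(0) = C1 + C2 = 1 and f'(0) = 4/7 - 3*C2 + 4*C1 = -1. Solving gives C1 = 10/49, C2 = 39/49.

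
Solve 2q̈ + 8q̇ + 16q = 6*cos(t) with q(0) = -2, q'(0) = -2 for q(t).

Divide through by 2: q'' + 4q' + 8q = 3*cos(t).
Characteristic equation r² + 4r + 8 = 0 has discriminant (4)² - 4·(8) = -16 < 0, so r = -2 ± 2i.
Hence q_h = C1*cos(2*t)*exp(-2*t) + C2*exp(-2*t)*sin(2*t).
Try q_p = A*cos(t) + B*sin(t). Substituting and equating the coefficients of cos(t) and sin(t) gives A = 21/65, B = 12/65, so q_p = 12*sin(t)/65 + 21*cos(t)/65.
General solution: q = 12*sin(t)/65 + 21*cos(t)/65 + C1*cos(2*t)*exp(-2*t) + C2*exp(-2*t)*sin(2*t).
Apply the initial conditions: q(0) = 21/65 + C1 = -2 and q'(0) = 12/65 - 2*C1 + 2*C2 = -2. Solving gives C1 = -151/65, C2 = -222/65.

q = 12*sin(t)/65 + 21*cos(t)/65 - 222*exp(-2*t)*sin(2*t)/65 - 151*cos(2*t)*exp(-2*t)/65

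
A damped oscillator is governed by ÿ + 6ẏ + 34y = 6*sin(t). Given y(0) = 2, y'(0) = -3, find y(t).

y = -4*cos(t)/125 + 22*sin(t)/125 + 73*exp(-3*t)*sin(5*t)/125 + 254*cos(5*t)*exp(-3*t)/125

Characteristic equation r² + 6r + 34 = 0 has discriminant (6)² - 4·(34) = -100 < 0, so r = -3 ± 5i.
Hence y_h = C1*cos(5*t)*exp(-3*t) + C2*exp(-3*t)*sin(5*t).
Try y_p = A*cos(t) + B*sin(t). Substituting and equating the coefficients of cos(t) and sin(t) gives A = -4/125, B = 22/125, so y_p = -4*cos(t)/125 + 22*sin(t)/125.
General solution: y = -4*cos(t)/125 + 22*sin(t)/125 + C1*cos(5*t)*exp(-3*t) + C2*exp(-3*t)*sin(5*t).
Apply the initial conditions: y(0) = -4/125 + C1 = 2 and y'(0) = 22/125 - 3*C1 + 5*C2 = -3. Solving gives C1 = 254/125, C2 = 73/125.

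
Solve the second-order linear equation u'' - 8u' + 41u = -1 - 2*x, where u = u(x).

Characteristic equation r² - 8r + 41 = 0 has discriminant (-8)² - 4·(41) = -100 < 0, so r = 4 ± 5i.
Hence u_h = C1*cos(5*x)*exp(4*x) + C2*exp(4*x)*sin(5*x).
For the particular solution try u_p = A0 + A1*x. Substituting and matching coefficients of each power of x gives A0 = -57/1681, A1 = -2/41, so u_p = -57/1681 - 2*x/41.

u = -57/1681 - 2*x/41 + C1*cos(5*x)*exp(4*x) + C2*exp(4*x)*sin(5*x)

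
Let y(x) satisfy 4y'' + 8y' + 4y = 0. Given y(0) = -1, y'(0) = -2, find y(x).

y = -exp(-x) - 3*x*exp(-x)

Divide through by 4: y'' + 2y' + y = 0.
Characteristic equation r² + 2r + 1 = 0 has discriminant (2)² - 4·(1) = 0, so r = -1 is a repeated root.
Hence y_h = (C1 + C2*x)*exp(-x).
Apply the initial conditions: y(0) = C1 = -1 and y'(0) = C2 - C1 = -2. Solving gives C1 = -1, C2 = -3.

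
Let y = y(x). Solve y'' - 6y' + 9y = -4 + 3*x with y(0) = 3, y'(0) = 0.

y = -2/9 + x/3 + 29*exp(3*x)/9 - 10*x*exp(3*x)

Characteristic equation r² - 6r + 9 = 0 has discriminant (-6)² - 4·(9) = 0, so r = 3 is a repeated root.
Hence y_h = (C1 + C2*x)*exp(3*x).
For the particular solution try y_p = A0 + A1*x. Substituting and matching coefficients of each power of x gives A0 = -2/9, A1 = 1/3, so y_p = -2/9 + x/3.
General solution: y = -2/9 + x/3 + C1*exp(3*x) + C2*x*exp(3*x).
Apply the initial conditions: y(0) = -2/9 + C1 = 3 and y'(0) = 1/3 + C2 + 3*C1 = 0. Solving gives C1 = 29/9, C2 = -10.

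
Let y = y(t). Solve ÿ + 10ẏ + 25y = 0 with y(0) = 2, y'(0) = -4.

y = 2*exp(-5*t) + 6*t*exp(-5*t)

Characteristic equation r² + 10r + 25 = 0 has discriminant (10)² - 4·(25) = 0, so r = -5 is a repeated root.
Hence y_h = (C1 + C2*t)*exp(-5*t).
Apply the initial conditions: y(0) = C1 = 2 and y'(0) = C2 - 5*C1 = -4. Solving gives C1 = 2, C2 = 6.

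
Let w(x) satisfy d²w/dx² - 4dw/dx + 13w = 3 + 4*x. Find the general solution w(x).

w = 55/169 + 4*x/13 + C1*cos(3*x)*exp(2*x) + C2*exp(2*x)*sin(3*x)

Characteristic equation r² - 4r + 13 = 0 has discriminant (-4)² - 4·(13) = -36 < 0, so r = 2 ± 3i.
Hence w_h = C1*cos(3*x)*exp(2*x) + C2*exp(2*x)*sin(3*x).
For the particular solution try w_p = A0 + A1*x. Substituting and matching coefficients of each power of x gives A0 = 55/169, A1 = 4/13, so w_p = 55/169 + 4*x/13.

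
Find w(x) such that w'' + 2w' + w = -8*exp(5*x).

Characteristic equation r² + 2r + 1 = 0 has discriminant (2)² - 4·(1) = 0, so r = -1 is a repeated root.
Hence w_h = (C1 + C2*x)*exp(-x).
Try w_p = A*exp(5*x). Substituting into the equation and dividing by exp(5*x) gives A = -2/9, so w_p = -2*exp(5*x)/9.

w = -2*exp(5*x)/9 + C1*exp(-x) + C2*x*exp(-x)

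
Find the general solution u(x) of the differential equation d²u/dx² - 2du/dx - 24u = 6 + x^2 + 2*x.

u = -427/1728 - 11*x/144 - x**2/24 + C1*exp(6*x) + C2*exp(-4*x)

Characteristic equation r² - 2r - 24 = 0 factors as (r - 6)(r + 4) = 0, so r = 6, -4.
Hence u_h = C1*exp(6*x) + C2*exp(-4*x).
For the particular solution try u_p = A0 + A1*x + A2*x^2. Substituting and matching coefficients of each power of x gives A0 = -427/1728, A1 = -11/144, A2 = -1/24, so u_p = -427/1728 - 11*x/144 - x^2/24.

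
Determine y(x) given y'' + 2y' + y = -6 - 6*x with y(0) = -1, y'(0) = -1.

Characteristic equation r² + 2r + 1 = 0 has discriminant (2)² - 4·(1) = 0, so r = -1 is a repeated root.
Hence y_h = (C1 + C2*x)*exp(-x).
For the particular solution try y_p = A0 + A1*x. Substituting and matching coefficients of each power of x gives A0 = 6, A1 = -6, so y_p = 6 - 6*x.
General solution: y = 6 - 6*x + C1*exp(-x) + C2*x*exp(-x).
Apply the initial conditions: y(0) = 6 + C1 = -1 and y'(0) = -6 + C2 - C1 = -1. Solving gives C1 = -7, C2 = -2.

y = 6 - 7*exp(-x) - 6*x - 2*x*exp(-x)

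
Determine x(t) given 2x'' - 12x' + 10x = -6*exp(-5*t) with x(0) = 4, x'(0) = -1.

x = -53*exp(5*t)/40 - exp(-5*t)/20 + 43*exp(t)/8

Divide through by 2: x'' - 6x' + 5x = -3*exp(-5*t).
Characteristic equation r² - 6r + 5 = 0 factors as (r - 5)(r - 1) = 0, so r = 5, 1.
Hence x_h = C1*exp(5*t) + C2*exp(t).
Try x_p = A*exp(-5*t). Substituting into the equation and dividing by exp(-5*t) gives A = -1/20, so x_p = -exp(-5*t)/20.
General solution: x = -exp(-5*t)/20 + C1*exp(5*t) + C2*exp(t).
Apply the initial conditions: x(0) = -1/20 + C1 + C2 = 4 and x'(0) = 1/4 + C2 + 5*C1 = -1. Solving gives C1 = -53/40, C2 = 43/8.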